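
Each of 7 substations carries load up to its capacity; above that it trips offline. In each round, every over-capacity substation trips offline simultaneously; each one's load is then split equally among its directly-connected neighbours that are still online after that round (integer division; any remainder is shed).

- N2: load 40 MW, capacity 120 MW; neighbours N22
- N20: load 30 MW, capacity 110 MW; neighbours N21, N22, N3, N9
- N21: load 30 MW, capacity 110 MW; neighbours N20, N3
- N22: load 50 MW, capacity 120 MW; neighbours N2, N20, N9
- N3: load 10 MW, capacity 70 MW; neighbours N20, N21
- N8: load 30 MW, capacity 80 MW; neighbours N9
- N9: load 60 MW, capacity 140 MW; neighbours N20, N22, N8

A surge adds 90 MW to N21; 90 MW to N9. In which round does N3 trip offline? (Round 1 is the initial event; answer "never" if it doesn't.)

3

Round 1 — N21 at 120 > 110; N9 at 150 > 140. N21, N9 trip offline.
  N21 sheds 120 MW to N20, N3: 60 each.
    N20: 30+60 = 90 ≤ 110
    N3: 10+60 = 70 ≤ 70
  N9 sheds 150 MW to N20, N22, N8: 50 each.
    N20: 90+50 = 140 > 110
    N22: 50+50 = 100 ≤ 120
    N8: 30+50 = 80 ≤ 80
Round 2 — N20 trips offline.
  N20 sheds 140 MW to N22, N3: 70 each.
    N22: 100+70 = 170 > 120
    N3: 70+70 = 140 > 70
Round 3 — N22, N3 trip offline.
  N22 sheds 170 MW to N2: 170 each.
    N2: 40+170 = 210 > 120
  N3 sheds 140 MW: no online neighbours, lost.
Round 4 — N2 trips offline.
  N2 sheds 210 MW: no online neighbours, lost.
No further trips.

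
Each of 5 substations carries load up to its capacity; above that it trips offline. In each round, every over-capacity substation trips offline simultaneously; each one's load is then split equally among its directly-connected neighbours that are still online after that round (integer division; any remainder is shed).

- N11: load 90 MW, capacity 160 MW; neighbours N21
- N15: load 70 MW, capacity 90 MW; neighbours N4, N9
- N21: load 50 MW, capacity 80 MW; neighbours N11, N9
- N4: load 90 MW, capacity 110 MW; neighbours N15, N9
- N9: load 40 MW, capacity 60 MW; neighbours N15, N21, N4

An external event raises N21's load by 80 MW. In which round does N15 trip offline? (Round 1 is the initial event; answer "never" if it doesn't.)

3

Round 1 — N21 at 130 > 80. N21 trips offline.
  N21 sheds 130 MW to N11, N9: 65 each.
    N11: 90+65 = 155 ≤ 160
    N9: 40+65 = 105 > 60
Round 2 — N9 trips offline.
  N9 sheds 105 MW to N15, N4: 52 each (1 lost).
    N15: 70+52 = 122 > 90
    N4: 90+52 = 142 > 110
Round 3 — N15, N4 trip offline.
  N15 sheds 122 MW: no online neighbours, lost.
  N4 sheds 142 MW: no online neighbours, lost.
No further trips.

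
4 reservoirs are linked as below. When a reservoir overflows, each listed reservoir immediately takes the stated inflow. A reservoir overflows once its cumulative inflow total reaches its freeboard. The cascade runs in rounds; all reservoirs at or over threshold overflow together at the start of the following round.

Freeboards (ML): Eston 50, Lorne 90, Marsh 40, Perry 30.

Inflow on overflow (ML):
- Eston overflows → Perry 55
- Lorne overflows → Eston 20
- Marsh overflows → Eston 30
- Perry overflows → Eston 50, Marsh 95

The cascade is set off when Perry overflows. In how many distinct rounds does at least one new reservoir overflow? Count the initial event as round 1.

Round 1 — Perry overflows (initial).
  Eston: +50 → 50 ≥ 50
  Marsh: +95 → 95 ≥ 40
Round 2 — Eston, Marsh overflow.
No further overflows.

2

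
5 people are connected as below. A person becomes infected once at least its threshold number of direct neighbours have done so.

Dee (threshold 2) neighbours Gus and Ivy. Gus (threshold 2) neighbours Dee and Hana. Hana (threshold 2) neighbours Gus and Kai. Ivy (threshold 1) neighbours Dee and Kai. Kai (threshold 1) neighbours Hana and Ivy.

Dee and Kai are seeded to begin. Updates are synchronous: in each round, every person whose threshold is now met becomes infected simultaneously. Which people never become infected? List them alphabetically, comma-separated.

Round 1 — Dee, Kai become infected (initial).
Round 2 — checking thresholds:
  Gus: 1 of 2 neighbours < 2, holds.
  Hana: 1 of 2 neighbours < 2, holds.
  Ivy: 2 of 2 neighbours ≥ 1, becomes infected.
Round 3 — no new infections; cascade stops.

Gus, Hana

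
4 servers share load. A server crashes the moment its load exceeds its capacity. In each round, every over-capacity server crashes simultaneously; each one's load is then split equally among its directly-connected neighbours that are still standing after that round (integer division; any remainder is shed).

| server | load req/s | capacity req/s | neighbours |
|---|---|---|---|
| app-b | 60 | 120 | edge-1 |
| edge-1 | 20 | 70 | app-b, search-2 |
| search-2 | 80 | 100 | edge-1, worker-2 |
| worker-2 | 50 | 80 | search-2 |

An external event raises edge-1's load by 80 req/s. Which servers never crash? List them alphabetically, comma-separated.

Round 1 — edge-1 at 100 > 70. edge-1 crashes.
  edge-1 sheds 100 req/s to app-b, search-2: 50 each.
    app-b: 60+50 = 110 ≤ 120
    search-2: 80+50 = 130 > 100
Round 2 — search-2 crashes.
  search-2 sheds 130 req/s to worker-2: 130 each.
    worker-2: 50+130 = 180 > 80
Round 3 — worker-2 crashes.
  worker-2 sheds 180 req/s: no online neighbours, lost.
No further crashes.

app-b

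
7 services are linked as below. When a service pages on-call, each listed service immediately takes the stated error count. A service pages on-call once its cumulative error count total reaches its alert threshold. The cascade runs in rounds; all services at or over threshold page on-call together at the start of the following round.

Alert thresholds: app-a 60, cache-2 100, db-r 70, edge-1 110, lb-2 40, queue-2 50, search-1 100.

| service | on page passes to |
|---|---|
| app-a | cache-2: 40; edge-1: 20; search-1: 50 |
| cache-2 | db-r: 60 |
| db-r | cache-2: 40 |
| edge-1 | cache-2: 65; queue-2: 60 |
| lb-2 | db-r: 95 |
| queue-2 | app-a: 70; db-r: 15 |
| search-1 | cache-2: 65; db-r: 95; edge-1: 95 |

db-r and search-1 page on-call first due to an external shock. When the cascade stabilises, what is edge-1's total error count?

Round 1 — db-r, search-1 page on-call (initial).
  cache-2: +40+65 → 105 ≥ 100
  edge-1: +95 → 95 < 110
Round 2 — cache-2 pages on-call.
No further pages.

95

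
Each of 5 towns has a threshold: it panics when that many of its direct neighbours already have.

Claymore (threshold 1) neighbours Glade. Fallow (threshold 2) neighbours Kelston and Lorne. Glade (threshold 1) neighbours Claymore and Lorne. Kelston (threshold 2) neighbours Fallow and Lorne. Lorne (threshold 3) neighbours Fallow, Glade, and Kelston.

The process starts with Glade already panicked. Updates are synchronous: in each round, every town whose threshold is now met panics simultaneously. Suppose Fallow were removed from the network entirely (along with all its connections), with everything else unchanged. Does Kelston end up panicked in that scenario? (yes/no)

no

With Fallow removed:
Round 1 — Glade panics (initial).
Round 2 — checking thresholds:
  Claymore: 1 of 1 neighbours ≥ 1, panics.
  Lorne: 1 of 2 neighbours < 3, holds.
Round 3 — no new panics; cascade stops.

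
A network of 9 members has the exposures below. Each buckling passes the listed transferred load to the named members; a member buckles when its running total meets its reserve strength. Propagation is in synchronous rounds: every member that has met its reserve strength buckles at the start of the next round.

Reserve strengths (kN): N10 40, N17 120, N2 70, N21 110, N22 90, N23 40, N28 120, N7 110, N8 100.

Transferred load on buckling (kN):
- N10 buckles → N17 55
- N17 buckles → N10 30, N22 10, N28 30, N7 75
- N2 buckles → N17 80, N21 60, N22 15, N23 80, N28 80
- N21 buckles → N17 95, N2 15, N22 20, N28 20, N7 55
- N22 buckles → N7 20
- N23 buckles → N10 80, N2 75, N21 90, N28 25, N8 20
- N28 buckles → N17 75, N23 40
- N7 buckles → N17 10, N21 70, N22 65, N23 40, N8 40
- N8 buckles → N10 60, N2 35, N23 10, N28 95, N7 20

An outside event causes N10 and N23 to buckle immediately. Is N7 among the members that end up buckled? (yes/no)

Round 1 — N10, N23 buckle (initial).
  N17: +55 → 55 < 120
  N2: +75 → 75 ≥ 70
  N21: +90 → 90 < 110
  N28: +25 → 25 < 120
  N8: +20 → 20 < 100
Round 2 — N2 buckles.
  N17: +80 → 135 ≥ 120
  N21: +60 → 150 ≥ 110
  N22: +15 → 15 < 90
  N28: +80 → 105 < 120
Round 3 — N17, N21 buckle.
  N22: +10+20 → 45 < 90
  N28: +30+20 → 155 ≥ 120
  N7: +75+55 → 130 ≥ 110
Round 4 — N28, N7 buckle.
  N22: +65 → 110 ≥ 90
  N8: +40 → 60 < 100
Round 5 — N22 buckles.
No further bucklings.

yes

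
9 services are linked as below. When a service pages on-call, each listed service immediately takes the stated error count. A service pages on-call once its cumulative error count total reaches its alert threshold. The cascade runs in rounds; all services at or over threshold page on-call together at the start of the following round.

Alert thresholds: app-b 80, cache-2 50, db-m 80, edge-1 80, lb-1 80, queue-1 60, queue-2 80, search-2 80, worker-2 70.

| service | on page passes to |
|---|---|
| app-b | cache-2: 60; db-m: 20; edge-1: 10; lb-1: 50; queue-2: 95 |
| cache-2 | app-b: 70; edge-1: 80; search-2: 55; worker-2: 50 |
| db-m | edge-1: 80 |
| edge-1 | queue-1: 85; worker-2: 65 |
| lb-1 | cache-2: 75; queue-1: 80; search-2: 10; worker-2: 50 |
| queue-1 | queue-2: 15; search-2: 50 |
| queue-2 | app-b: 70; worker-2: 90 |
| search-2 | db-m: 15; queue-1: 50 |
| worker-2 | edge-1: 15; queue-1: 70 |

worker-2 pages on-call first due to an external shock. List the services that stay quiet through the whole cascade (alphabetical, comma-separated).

app-b, cache-2, db-m, edge-1, lb-1, queue-2, search-2

Round 1 — worker-2 pages on-call (initial).
  edge-1: +15 → 15 < 80
  queue-1: +70 → 70 ≥ 60
Round 2 — queue-1 pages on-call.
  queue-2: +15 → 15 < 80
  search-2: +50 → 50 < 80
No further pages.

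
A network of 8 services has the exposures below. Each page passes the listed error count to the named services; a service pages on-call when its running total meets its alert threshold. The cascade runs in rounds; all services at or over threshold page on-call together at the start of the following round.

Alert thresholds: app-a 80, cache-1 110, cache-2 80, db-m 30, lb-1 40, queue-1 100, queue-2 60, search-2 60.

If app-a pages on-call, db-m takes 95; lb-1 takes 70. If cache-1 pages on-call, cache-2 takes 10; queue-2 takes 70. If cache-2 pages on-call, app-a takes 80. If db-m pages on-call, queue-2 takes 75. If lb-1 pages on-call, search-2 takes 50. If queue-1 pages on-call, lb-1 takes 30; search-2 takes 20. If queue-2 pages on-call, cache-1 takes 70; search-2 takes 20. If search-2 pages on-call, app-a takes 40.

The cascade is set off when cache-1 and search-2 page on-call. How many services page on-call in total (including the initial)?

3

Round 1 — cache-1, search-2 page on-call (initial).
  app-a: +40 → 40 < 80
  cache-2: +10 → 10 < 80
  queue-2: +70 → 70 ≥ 60
Round 2 — queue-2 pages on-call.
No further pages.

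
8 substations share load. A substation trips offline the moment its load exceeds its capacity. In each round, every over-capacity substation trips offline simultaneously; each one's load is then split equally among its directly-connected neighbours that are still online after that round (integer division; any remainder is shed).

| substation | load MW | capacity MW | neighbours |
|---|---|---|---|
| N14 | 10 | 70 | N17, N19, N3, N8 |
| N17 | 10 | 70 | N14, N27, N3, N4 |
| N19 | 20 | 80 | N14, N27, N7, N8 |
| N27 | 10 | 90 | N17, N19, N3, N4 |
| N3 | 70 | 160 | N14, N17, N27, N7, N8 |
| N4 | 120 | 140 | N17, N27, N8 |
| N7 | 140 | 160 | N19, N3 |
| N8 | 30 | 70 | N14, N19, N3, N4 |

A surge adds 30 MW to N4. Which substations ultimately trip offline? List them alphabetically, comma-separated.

Round 1 — N4 at 150 > 140. N4 trips offline.
  N4 sheds 150 MW to N17, N27, N8: 50 each.
    N17: 10+50 = 60 ≤ 70
    N27: 10+50 = 60 ≤ 90
    N8: 30+50 = 80 > 70
Round 2 — N8 trips offline.
  N8 sheds 80 MW to N14, N19, N3: 26 each (2 lost).
    N14: 10+26 = 36 ≤ 70
    N19: 20+26 = 46 ≤ 80
    N3: 70+26 = 96 ≤ 160
No further trips.

N4, N8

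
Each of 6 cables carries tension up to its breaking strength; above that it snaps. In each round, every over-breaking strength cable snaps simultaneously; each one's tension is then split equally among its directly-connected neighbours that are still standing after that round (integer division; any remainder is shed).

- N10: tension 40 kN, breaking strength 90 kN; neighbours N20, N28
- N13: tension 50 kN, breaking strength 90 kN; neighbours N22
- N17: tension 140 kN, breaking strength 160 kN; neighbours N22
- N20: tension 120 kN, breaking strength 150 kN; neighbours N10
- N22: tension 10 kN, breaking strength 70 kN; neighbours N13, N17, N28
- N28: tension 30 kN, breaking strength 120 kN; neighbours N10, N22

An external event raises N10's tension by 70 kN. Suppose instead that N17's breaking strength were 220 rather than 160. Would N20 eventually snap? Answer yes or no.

With N17's breaking strength at 220:
Round 1 — N10 at 110 > 90. N10 snaps.
  N10 sheds 110 kN to N20, N28: 55 each.
    N20: 120+55 = 175 > 150
    N28: 30+55 = 85 ≤ 120
Round 2 — N20 snaps.
  N20 sheds 175 kN: no online neighbours, lost.
No further breaks.

yes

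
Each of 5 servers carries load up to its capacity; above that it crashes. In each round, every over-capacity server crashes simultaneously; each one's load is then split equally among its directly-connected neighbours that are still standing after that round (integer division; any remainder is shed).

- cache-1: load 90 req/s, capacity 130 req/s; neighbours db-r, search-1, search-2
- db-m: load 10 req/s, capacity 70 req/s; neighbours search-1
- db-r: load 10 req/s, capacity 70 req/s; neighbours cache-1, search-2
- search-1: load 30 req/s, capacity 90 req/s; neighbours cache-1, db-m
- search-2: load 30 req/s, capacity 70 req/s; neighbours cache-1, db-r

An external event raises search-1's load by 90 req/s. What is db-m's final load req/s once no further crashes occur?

Round 1 — search-1 at 120 > 90. search-1 crashes.
  search-1 sheds 120 req/s to cache-1, db-m: 60 each.
    cache-1: 90+60 = 150 > 130
    db-m: 10+60 = 70 ≤ 70
Round 2 — cache-1 crashes.
  cache-1 sheds 150 req/s to db-r, search-2: 75 each.
    db-r: 10+75 = 85 > 70
    search-2: 30+75 = 105 > 70
Round 3 — db-r, search-2 crash.
  db-r sheds 85 req/s: no online neighbours, lost.
  search-2 sheds 105 req/s: no online neighbours, lost.
No further crashes.

70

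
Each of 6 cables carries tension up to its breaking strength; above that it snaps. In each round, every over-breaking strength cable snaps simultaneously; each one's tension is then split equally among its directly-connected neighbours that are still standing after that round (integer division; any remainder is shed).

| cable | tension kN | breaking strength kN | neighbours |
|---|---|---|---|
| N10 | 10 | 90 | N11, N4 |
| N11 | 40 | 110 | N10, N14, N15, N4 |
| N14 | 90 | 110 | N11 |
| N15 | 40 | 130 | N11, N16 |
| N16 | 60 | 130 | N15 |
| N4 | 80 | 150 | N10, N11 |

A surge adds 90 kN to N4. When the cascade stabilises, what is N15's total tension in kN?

102

Round 1 — N4 at 170 > 150. N4 snaps.
  N4 sheds 170 kN to N10, N11: 85 each.
    N10: 10+85 = 95 > 90
    N11: 40+85 = 125 > 110
Round 2 — N10, N11 snap.
  N10 sheds 95 kN: no online neighbours, lost.
  N11 sheds 125 kN to N14, N15: 62 each (1 lost).
    N14: 90+62 = 152 > 110
    N15: 40+62 = 102 ≤ 130
Round 3 — N14 snaps.
  N14 sheds 152 kN: no online neighbours, lost.
No further breaks.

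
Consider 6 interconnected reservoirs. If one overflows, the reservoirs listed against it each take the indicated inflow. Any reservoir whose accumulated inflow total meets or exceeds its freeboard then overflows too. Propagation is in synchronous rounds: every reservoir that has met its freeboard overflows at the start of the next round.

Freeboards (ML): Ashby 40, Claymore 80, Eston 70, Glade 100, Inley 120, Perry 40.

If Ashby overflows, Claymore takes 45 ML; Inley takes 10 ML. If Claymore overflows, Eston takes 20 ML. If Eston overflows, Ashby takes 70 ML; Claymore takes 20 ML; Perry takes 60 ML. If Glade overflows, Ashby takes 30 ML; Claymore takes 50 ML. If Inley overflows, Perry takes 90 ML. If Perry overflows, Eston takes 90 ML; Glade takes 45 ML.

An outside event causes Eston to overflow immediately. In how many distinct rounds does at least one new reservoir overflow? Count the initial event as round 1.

2

Round 1 — Eston overflows (initial).
  Ashby: +70 → 70 ≥ 40
  Claymore: +20 → 20 < 80
  Perry: +60 → 60 ≥ 40
Round 2 — Ashby, Perry overflow.
  Claymore: +45 → 65 < 80
  Glade: +45 → 45 < 100
  Inley: +10 → 10 < 120
No further overflows.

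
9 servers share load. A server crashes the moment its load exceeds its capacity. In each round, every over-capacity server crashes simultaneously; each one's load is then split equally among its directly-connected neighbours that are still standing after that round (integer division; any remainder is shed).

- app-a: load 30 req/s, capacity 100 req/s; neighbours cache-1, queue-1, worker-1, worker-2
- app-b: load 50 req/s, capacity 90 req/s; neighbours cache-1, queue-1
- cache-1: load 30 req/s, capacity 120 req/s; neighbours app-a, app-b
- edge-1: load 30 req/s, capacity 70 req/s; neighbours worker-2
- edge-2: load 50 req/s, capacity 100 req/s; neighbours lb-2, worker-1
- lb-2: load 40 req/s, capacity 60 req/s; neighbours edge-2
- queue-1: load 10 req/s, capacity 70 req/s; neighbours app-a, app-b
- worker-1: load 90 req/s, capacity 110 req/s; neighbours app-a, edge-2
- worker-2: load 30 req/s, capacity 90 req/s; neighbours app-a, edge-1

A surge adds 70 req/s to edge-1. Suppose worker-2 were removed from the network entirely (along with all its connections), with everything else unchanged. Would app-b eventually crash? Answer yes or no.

no

With worker-2 removed:
Round 1 — edge-1 at 100 > 70. edge-1 crashes.
  edge-1 sheds 100 req/s: no online neighbours, lost.
No further crashes.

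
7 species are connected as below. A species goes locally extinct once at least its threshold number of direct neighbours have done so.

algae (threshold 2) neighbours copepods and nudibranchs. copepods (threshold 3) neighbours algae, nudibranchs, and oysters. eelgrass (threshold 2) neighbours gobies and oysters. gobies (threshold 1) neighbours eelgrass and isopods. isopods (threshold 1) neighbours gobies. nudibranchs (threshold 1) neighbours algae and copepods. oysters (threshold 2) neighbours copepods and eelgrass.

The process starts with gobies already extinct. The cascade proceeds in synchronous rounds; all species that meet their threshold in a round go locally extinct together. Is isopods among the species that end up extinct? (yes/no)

Round 1 — gobies goes locally extinct (initial).
Round 2 — checking thresholds:
  eelgrass: 1 of 2 neighbours < 2, not yet.
  isopods: 1 of 1 neighbours ≥ 1, goes locally extinct.
Round 3 — no new extinctions; cascade stops.

yes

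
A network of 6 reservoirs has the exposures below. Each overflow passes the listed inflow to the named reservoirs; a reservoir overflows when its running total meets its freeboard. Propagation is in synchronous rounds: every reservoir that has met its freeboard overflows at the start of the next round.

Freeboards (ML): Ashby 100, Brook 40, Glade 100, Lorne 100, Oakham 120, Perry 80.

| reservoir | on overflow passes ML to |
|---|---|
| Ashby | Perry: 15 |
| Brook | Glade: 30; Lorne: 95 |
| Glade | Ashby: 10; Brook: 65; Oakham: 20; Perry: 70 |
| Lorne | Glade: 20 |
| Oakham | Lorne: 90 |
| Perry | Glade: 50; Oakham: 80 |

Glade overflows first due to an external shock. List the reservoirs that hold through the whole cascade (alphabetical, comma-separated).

Round 1 — Glade overflows (initial).
  Ashby: +10 → 10 < 100
  Brook: +65 → 65 ≥ 40
  Oakham: +20 → 20 < 120
  Perry: +70 → 70 < 80
Round 2 — Brook overflows.
  Lorne: +95 → 95 < 100
No further overflows.

Ashby, Lorne, Oakham, Perry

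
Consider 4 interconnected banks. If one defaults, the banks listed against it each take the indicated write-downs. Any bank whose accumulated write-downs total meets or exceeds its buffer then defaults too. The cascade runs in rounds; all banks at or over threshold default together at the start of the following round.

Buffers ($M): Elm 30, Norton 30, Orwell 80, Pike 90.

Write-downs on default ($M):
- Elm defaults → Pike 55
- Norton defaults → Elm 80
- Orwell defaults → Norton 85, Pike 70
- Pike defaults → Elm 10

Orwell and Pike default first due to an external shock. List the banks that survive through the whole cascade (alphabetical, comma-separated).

none

Round 1 — Orwell, Pike default (initial).
  Elm: +10 → 10 < 30
  Norton: +85 → 85 ≥ 30
Round 2 — Norton defaults.
  Elm: +80 → 90 ≥ 30
Round 3 — Elm defaults.
No further defaults.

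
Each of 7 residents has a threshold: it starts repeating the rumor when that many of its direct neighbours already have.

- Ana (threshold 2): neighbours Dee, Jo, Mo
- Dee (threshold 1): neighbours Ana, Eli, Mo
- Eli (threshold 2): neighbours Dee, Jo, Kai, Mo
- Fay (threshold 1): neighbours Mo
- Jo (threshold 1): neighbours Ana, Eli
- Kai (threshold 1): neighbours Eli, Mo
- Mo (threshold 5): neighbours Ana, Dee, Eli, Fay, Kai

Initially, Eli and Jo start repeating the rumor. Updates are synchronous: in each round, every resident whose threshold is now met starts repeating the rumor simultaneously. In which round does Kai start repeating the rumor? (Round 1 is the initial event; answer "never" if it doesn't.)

Round 1 — Eli, Jo start repeating the rumor (initial).
Round 2 — checking thresholds:
  Ana: 1 of 3 neighbours < 2, not yet.
  Dee: 1 of 3 neighbours ≥ 1, starts repeating the rumor.
  Kai: 1 of 2 neighbours ≥ 1, starts repeating the rumor.
  Mo: 1 of 5 neighbours < 5, not yet.
Round 3 — checking thresholds:
  Ana: 2 of 3 neighbours ≥ 2, starts repeating the rumor.
  Mo: 3 of 5 neighbours < 5, not yet.
Round 4 — no new spreads; cascade stops.

2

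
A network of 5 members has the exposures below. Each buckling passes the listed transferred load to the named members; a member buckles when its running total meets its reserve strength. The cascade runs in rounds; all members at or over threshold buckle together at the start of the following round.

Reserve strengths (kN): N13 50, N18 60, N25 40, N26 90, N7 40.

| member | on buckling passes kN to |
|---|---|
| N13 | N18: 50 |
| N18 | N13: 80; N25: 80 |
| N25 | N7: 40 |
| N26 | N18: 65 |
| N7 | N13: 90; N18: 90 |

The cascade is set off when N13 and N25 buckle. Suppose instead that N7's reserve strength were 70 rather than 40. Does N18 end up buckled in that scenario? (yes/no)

no

With N7's reserve strength at 70:
Round 1 — N13, N25 buckle (initial).
  N18: +50 → 50 < 60
  N7: +40 → 40 < 70
No further bucklings.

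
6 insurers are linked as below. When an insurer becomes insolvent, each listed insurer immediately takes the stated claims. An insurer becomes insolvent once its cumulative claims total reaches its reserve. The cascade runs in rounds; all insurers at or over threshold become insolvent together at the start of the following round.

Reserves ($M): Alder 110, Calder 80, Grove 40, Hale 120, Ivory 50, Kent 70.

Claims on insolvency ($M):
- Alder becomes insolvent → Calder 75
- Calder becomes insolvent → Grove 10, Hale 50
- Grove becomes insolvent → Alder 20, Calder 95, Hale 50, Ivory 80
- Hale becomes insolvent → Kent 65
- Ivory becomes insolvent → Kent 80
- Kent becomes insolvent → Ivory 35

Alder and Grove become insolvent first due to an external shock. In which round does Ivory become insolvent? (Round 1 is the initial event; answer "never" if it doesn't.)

2

Round 1 — Alder, Grove become insolvent (initial).
  Calder: +75+95 → 170 ≥ 80
  Hale: +50 → 50 < 120
  Ivory: +80 → 80 ≥ 50
Round 2 — Calder, Ivory become insolvent.
  Hale: +50 → 100 < 120
  Kent: +80 → 80 ≥ 70
Round 3 — Kent becomes insolvent.
No further insolvencies.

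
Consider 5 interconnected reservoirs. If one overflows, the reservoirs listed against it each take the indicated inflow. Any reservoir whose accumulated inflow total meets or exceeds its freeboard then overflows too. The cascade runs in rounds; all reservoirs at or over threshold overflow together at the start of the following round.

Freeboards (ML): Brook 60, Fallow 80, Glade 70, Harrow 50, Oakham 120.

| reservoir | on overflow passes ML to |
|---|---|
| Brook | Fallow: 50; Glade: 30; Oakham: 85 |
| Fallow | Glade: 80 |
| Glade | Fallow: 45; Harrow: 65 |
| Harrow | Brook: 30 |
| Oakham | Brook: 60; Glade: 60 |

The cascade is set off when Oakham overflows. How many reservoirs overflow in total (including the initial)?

5

Round 1 — Oakham overflows (initial).
  Brook: +60 → 60 ≥ 60
  Glade: +60 → 60 < 70
Round 2 — Brook overflows.
  Fallow: +50 → 50 < 80
  Glade: +30 → 90 ≥ 70
Round 3 — Glade overflows.
  Fallow: +45 → 95 ≥ 80
  Harrow: +65 → 65 ≥ 50
Round 4 — Fallow, Harrow overflow.
No further overflows.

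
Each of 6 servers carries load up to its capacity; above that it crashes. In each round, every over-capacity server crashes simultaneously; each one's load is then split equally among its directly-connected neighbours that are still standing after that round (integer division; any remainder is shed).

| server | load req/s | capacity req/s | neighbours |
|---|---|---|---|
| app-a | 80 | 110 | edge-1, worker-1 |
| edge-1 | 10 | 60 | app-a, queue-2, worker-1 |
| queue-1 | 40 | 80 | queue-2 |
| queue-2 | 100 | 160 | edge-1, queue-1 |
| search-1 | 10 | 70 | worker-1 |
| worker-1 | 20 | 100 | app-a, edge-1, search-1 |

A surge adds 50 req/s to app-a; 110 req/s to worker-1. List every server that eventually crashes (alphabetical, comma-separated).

Round 1 — app-a at 130 > 110; worker-1 at 130 > 100. app-a, worker-1 crash.
  app-a sheds 130 req/s to edge-1: 130 each.
    edge-1: 10+130 = 140 > 60
  worker-1 sheds 130 req/s to edge-1, search-1: 65 each.
    edge-1: 140+65 = 205 > 60
    search-1: 10+65 = 75 > 70
Round 2 — edge-1, search-1 crash.
  edge-1 sheds 205 req/s to queue-2: 205 each.
    queue-2: 100+205 = 305 > 160
  search-1 sheds 75 req/s: no online neighbours, lost.
Round 3 — queue-2 crashes.
  queue-2 sheds 305 req/s to queue-1: 305 each.
    queue-1: 40+305 = 345 > 80
Round 4 — queue-1 crashes.
  queue-1 sheds 345 req/s: no online neighbours, lost.
No further crashes.

app-a, edge-1, queue-1, queue-2, search-1, worker-1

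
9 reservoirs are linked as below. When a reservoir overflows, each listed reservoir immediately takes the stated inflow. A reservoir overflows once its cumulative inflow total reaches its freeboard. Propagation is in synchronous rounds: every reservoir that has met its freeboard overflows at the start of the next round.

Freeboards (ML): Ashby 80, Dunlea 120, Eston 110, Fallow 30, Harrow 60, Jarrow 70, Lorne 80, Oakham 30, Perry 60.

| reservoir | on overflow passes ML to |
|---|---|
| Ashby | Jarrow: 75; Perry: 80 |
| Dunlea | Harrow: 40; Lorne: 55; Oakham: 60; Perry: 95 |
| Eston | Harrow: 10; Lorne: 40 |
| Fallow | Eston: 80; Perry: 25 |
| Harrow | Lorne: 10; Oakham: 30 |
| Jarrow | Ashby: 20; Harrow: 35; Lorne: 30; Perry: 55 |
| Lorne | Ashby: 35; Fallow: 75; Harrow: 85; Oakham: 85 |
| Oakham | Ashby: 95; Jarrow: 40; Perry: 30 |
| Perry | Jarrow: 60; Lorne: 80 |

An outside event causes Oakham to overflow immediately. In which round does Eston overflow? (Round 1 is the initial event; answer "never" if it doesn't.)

never

Round 1 — Oakham overflows (initial).
  Ashby: +95 → 95 ≥ 80
  Jarrow: +40 → 40 < 70
  Perry: +30 → 30 < 60
Round 2 — Ashby overflows.
  Jarrow: +75 → 115 ≥ 70
  Perry: +80 → 110 ≥ 60
Round 3 — Jarrow, Perry overflow.
  Harrow: +35 → 35 < 60
  Lorne: +30+80 → 110 ≥ 80
Round 4 — Lorne overflows.
  Fallow: +75 → 75 ≥ 30
  Harrow: +85 → 120 ≥ 60
Round 5 — Fallow, Harrow overflow.
  Eston: +80 → 80 < 110
No further overflows.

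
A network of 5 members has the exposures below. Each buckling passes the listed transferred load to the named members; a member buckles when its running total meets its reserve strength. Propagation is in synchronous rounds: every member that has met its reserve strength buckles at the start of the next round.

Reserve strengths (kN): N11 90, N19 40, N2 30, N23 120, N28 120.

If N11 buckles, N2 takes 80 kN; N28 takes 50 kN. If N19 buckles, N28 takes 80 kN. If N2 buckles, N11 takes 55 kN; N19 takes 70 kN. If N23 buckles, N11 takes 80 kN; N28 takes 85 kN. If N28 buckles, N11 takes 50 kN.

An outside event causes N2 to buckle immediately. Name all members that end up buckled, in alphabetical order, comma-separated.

Round 1 — N2 buckles (initial).
  N11: +55 → 55 < 90
  N19: +70 → 70 ≥ 40
Round 2 — N19 buckles.
  N28: +80 → 80 < 120
No further bucklings.

N19, N2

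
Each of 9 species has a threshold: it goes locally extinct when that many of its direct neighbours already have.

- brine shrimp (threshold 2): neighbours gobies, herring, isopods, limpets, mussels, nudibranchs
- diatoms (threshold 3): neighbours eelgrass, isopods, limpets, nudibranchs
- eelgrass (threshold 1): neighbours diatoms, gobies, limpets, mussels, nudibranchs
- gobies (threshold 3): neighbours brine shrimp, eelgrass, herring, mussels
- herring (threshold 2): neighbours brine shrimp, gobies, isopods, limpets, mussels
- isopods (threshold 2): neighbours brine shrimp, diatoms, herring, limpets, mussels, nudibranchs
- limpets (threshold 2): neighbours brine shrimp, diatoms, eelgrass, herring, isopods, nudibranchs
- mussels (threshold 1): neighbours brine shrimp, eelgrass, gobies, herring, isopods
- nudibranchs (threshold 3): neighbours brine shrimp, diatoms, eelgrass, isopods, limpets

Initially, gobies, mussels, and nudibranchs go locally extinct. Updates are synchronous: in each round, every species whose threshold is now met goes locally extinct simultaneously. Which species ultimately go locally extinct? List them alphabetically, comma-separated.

brine shrimp, diatoms, eelgrass, gobies, herring, isopods, limpets, mussels, nudibranchs

Round 1 — gobies, mussels, nudibranchs go locally extinct (initial).
Round 2 — checking thresholds:
  brine shrimp: 3 of 6 neighbours ≥ 2, goes locally extinct.
  diatoms: 1 of 4 neighbours < 3, holds.
  eelgrass: 3 of 5 neighbours ≥ 1, goes locally extinct.
  herring: 2 of 5 neighbours ≥ 2, goes locally extinct.
  isopods: 2 of 6 neighbours ≥ 2, goes locally extinct.
  limpets: 1 of 6 neighbours < 2, holds.
Round 3 — checking thresholds:
  diatoms: 3 of 4 neighbours ≥ 3, goes locally extinct.
  limpets: 5 of 6 neighbours ≥ 2, goes locally extinct.
Round 4 — no new extinctions; cascade stops.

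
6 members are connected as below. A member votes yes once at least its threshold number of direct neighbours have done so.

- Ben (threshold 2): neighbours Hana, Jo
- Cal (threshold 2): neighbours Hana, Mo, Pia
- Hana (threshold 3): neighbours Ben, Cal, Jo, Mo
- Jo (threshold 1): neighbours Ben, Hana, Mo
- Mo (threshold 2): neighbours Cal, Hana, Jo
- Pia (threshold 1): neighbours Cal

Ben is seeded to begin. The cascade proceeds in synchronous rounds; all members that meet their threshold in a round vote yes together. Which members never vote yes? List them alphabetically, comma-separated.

Round 1 — Ben votes yes (initial).
Round 2 — checking thresholds:
  Hana: 1 of 4 neighbours < 3, not yet.
  Jo: 1 of 3 neighbours ≥ 1, votes yes.
Round 3 — no new yes votes; cascade stops.

Cal, Hana, Mo, Pia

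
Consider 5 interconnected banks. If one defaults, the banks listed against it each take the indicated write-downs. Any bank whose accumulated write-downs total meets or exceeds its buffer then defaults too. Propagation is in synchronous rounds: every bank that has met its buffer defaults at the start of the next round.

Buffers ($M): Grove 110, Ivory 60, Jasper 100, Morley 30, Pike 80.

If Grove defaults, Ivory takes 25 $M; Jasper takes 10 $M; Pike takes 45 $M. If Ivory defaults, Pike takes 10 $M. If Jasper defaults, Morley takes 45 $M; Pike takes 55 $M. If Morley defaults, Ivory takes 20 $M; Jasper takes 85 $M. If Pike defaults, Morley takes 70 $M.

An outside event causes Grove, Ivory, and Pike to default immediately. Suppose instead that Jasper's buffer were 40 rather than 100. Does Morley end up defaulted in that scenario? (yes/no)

yes

With Jasper's buffer at 40:
Round 1 — Grove, Ivory, Pike default (initial).
  Jasper: +10 → 10 < 40
  Morley: +70 → 70 ≥ 30
Round 2 — Morley defaults.
  Jasper: +85 → 95 ≥ 40
Round 3 — Jasper defaults.
No further defaults.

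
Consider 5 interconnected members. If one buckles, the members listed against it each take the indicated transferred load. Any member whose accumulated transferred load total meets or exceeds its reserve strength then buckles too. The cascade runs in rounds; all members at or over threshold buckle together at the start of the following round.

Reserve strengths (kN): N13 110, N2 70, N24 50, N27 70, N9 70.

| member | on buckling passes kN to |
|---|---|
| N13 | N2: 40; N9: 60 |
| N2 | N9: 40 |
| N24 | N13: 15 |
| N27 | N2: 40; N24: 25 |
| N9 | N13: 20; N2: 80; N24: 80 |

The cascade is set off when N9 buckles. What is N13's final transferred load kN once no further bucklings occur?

35

Round 1 — N9 buckles (initial).
  N13: +20 → 20 < 110
  N2: +80 → 80 ≥ 70
  N24: +80 → 80 ≥ 50
Round 2 — N2, N24 buckle.
  N13: +15 → 35 < 110
No further bucklings.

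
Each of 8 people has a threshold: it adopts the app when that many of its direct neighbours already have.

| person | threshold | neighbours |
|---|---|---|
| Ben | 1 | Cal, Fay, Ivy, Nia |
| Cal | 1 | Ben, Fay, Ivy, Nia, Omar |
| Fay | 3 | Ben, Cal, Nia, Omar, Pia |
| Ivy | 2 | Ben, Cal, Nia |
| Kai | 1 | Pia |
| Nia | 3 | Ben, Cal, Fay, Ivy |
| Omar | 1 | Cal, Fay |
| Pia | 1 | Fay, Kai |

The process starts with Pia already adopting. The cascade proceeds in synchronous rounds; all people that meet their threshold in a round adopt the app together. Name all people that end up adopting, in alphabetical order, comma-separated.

Round 1 — Pia adopts the app (initial).
Round 2 — checking thresholds:
  Fay: 1 of 5 neighbours < 3, holds.
  Kai: 1 of 1 neighbours ≥ 1, adopts the app.
Round 3 — no new adoptions; cascade stops.

Kai, Pia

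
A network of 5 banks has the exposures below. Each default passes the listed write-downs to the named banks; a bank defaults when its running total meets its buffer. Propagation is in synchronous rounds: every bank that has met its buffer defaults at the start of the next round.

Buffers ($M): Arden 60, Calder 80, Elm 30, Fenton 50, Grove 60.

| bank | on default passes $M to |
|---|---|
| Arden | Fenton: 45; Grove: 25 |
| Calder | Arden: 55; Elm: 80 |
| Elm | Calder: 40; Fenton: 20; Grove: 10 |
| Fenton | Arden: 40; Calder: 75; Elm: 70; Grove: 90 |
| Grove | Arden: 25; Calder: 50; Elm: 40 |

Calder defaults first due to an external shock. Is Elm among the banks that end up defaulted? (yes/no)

Round 1 — Calder defaults (initial).
  Arden: +55 → 55 < 60
  Elm: +80 → 80 ≥ 30
Round 2 — Elm defaults.
  Fenton: +20 → 20 < 50
  Grove: +10 → 10 < 60
No further defaults.

yes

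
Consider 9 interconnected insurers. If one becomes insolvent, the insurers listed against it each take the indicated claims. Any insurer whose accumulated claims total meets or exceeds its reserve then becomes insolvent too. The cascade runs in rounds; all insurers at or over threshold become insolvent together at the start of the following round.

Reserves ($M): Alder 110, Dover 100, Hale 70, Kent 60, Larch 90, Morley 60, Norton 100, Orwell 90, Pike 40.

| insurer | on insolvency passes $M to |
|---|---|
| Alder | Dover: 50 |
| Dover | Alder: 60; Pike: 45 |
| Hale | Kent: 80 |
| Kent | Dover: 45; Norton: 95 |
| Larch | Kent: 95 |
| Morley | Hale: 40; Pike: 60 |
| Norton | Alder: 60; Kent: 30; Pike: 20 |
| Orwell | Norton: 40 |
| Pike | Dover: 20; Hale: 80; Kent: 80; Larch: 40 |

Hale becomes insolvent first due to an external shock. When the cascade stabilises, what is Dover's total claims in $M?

Round 1 — Hale becomes insolvent (initial).
  Kent: +80 → 80 ≥ 60
Round 2 — Kent becomes insolvent.
  Dover: +45 → 45 < 100
  Norton: +95 → 95 < 100
No further insolvencies.

45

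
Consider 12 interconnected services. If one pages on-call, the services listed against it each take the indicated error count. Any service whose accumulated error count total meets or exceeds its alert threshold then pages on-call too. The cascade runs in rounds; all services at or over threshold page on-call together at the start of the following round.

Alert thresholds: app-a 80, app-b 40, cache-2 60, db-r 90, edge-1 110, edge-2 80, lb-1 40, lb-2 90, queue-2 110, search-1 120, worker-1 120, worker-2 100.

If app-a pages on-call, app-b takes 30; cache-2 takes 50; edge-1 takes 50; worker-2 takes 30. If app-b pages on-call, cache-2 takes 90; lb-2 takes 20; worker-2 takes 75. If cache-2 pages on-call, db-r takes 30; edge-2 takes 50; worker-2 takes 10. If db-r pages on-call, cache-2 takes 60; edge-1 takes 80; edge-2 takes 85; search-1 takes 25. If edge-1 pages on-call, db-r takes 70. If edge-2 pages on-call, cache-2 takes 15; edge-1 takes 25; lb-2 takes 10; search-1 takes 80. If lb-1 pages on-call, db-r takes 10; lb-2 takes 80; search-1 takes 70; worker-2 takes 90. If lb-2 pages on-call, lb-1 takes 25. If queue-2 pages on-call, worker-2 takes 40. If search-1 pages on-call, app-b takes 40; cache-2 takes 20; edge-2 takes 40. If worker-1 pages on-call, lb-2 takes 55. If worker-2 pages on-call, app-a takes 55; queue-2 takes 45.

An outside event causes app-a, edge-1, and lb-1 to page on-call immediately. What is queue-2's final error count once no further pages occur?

Round 1 — app-a, edge-1, lb-1 page on-call (initial).
  app-b: +30 → 30 < 40
  cache-2: +50 → 50 < 60
  db-r: +70+10 → 80 < 90
  lb-2: +80 → 80 < 90
  search-1: +70 → 70 < 120
  worker-2: +30+90 → 120 ≥ 100
Round 2 — worker-2 pages on-call.
  queue-2: +45 → 45 < 110
No further pages.

45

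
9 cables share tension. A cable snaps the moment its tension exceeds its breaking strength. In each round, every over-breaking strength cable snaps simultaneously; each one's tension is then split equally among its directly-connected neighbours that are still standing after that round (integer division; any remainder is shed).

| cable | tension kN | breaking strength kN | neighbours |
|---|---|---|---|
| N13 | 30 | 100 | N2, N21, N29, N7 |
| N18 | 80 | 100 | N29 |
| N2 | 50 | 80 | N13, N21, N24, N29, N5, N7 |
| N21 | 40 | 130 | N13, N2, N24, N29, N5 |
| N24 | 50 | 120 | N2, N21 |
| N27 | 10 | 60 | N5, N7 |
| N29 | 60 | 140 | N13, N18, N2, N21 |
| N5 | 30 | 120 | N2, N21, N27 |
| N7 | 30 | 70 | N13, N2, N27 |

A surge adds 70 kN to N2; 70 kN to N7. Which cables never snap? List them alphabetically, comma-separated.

N18, N21, N24, N27, N29, N5

Round 1 — N2 at 120 > 80; N7 at 100 > 70. N2, N7 snap.
  N2 sheds 120 kN to N13, N21, N24, N29, N5: 24 each.
    N13: 30+24 = 54 ≤ 100
    N21: 40+24 = 64 ≤ 130
    N24: 50+24 = 74 ≤ 120
    N29: 60+24 = 84 ≤ 140
    N5: 30+24 = 54 ≤ 120
  N7 sheds 100 kN to N13, N27: 50 each.
    N13: 54+50 = 104 > 100
    N27: 10+50 = 60 ≤ 60
Round 2 — N13 snaps.
  N13 sheds 104 kN to N21, N29: 52 each.
    N21: 64+52 = 116 ≤ 130
    N29: 84+52 = 136 ≤ 140
No further breaks.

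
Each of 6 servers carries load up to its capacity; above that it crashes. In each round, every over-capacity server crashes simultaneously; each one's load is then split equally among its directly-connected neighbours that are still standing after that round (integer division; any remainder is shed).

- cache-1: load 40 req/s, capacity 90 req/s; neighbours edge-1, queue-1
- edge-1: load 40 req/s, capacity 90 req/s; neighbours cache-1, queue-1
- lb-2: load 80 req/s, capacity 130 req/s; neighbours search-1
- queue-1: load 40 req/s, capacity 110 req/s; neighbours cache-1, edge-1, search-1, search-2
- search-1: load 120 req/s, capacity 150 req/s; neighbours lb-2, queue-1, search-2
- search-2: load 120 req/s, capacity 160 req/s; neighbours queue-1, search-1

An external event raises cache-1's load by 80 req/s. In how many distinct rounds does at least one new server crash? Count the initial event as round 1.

Round 1 — cache-1 at 120 > 90. cache-1 crashes.
  cache-1 sheds 120 req/s to edge-1, queue-1: 60 each.
    edge-1: 40+60 = 100 > 90
    queue-1: 40+60 = 100 ≤ 110
Round 2 — edge-1 crashes.
  edge-1 sheds 100 req/s to queue-1: 100 each.
    queue-1: 100+100 = 200 > 110
Round 3 — queue-1 crashes.
  queue-1 sheds 200 req/s to search-1, search-2: 100 each.
    search-1: 120+100 = 220 > 150
    search-2: 120+100 = 220 > 160
Round 4 — search-1, search-2 crash.
  search-1 sheds 220 req/s to lb-2: 220 each.
    lb-2: 80+220 = 300 > 130
  search-2 sheds 220 req/s: no online neighbours, lost.
Round 5 — lb-2 crashes.
  lb-2 sheds 300 req/s: no online neighbours, lost.
No further crashes.

5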